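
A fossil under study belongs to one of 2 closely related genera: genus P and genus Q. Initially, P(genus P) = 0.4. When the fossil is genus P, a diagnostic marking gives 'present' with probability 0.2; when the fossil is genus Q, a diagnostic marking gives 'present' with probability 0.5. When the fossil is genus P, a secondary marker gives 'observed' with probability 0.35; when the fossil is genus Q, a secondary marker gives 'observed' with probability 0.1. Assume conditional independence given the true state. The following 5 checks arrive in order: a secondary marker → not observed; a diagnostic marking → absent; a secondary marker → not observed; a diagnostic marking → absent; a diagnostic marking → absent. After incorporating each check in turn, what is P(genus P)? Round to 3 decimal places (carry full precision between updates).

Each posterior becomes the prior for the next update.
After a secondary marker='not observed': P(genus P) = 0.65·0.4000 / (0.65·0.4000 + 0.9·0.6000) ≈ 0.3250
After a diagnostic marking='absent': P(genus P) = 0.8·0.3250 / (0.8·0.3250 + 0.5·0.6750) ≈ 0.4351
After a secondary marker='not observed': P(genus P) = 0.65·0.4351 / (0.65·0.4351 + 0.9·0.5649) ≈ 0.3575
After a diagnostic marking='absent': P(genus P) = 0.8·0.3575 / (0.8·0.3575 + 0.5·0.6425) ≈ 0.4710
After a diagnostic marking='absent': P(genus P) = 0.8·0.4710 / (0.8·0.4710 + 0.5·0.5290) ≈ 0.5875

0.588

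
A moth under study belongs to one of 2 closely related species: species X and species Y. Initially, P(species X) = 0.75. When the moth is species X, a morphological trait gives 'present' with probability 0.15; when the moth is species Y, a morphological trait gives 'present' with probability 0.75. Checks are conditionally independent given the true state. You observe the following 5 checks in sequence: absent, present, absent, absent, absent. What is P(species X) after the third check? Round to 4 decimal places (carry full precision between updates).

0.8740

After 'absent': P(species X) = 0.85·0.7500 / (0.85·0.7500 + 0.25·0.2500) ≈ 0.9107
After 'present': P(species X) = 0.15·0.9107 / (0.15·0.9107 + 0.75·0.0893) ≈ 0.6711
After 'absent': P(species X) = 0.85·0.6711 / (0.85·0.6711 + 0.25·0.3289) ≈ 0.8740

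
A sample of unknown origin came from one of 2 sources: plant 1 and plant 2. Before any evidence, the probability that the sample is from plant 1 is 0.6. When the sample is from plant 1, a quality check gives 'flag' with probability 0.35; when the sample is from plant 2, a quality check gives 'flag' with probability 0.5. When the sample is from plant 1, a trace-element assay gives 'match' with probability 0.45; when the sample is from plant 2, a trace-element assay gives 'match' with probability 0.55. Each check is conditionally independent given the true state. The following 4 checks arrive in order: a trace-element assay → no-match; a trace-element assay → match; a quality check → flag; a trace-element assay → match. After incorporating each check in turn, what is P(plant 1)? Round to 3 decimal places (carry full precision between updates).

0.462

Apply Bayes' rule sequentially, carrying P(plant 1) forward.
After a trace-element assay='no-match': P(plant 1) = 0.55·0.6000 / (0.55·0.6000 + 0.45·0.4000) ≈ 0.6471
After a trace-element assay='match': P(plant 1) = 0.45·0.6471 / (0.45·0.6471 + 0.55·0.3529) ≈ 0.6000
After a quality check='flag': P(plant 1) = 0.35·0.6000 / (0.35·0.6000 + 0.5·0.4000) ≈ 0.5122
After a trace-element assay='match': P(plant 1) = 0.45·0.5122 / (0.45·0.5122 + 0.55·0.4878) ≈ 0.4621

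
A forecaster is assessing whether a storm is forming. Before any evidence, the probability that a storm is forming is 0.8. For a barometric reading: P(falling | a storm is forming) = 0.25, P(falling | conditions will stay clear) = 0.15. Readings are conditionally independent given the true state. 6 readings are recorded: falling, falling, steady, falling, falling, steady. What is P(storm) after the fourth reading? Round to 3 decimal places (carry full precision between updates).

Apply Bayes' rule sequentially, carrying P(storm) forward.
After 'falling': P(storm) = 0.25·0.8000 / (0.25·0.8000 + 0.15·0.2000) ≈ 0.8696
After 'falling': P(storm) = 0.25·0.8696 / (0.25·0.8696 + 0.15·0.1304) ≈ 0.9174
After 'steady': P(storm) = 0.75·0.9174 / (0.75·0.9174 + 0.85·0.0826) ≈ 0.9074
After 'falling': P(storm) = 0.25·0.9074 / (0.25·0.9074 + 0.15·0.0926) ≈ 0.9423

0.942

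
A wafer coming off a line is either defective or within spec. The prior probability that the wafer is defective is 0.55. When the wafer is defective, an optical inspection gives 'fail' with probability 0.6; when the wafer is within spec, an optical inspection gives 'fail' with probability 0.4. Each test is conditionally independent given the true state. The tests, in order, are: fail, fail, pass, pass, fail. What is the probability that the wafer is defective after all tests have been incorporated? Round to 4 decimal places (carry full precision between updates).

After 'fail': P(defective) = 0.6·0.5500 / (0.6·0.5500 + 0.4·0.4500) ≈ 0.6471
After 'fail': P(defective) = 0.6·0.6471 / (0.6·0.6471 + 0.4·0.3529) ≈ 0.7333
After 'pass': P(defective) = 0.4·0.7333 / (0.4·0.7333 + 0.6·0.2667) ≈ 0.6471
After 'pass': P(defective) = 0.4·0.6471 / (0.4·0.6471 + 0.6·0.3529) ≈ 0.5500
After 'fail': P(defective) = 0.6·0.5500 / (0.6·0.5500 + 0.4·0.4500) ≈ 0.6471

0.6471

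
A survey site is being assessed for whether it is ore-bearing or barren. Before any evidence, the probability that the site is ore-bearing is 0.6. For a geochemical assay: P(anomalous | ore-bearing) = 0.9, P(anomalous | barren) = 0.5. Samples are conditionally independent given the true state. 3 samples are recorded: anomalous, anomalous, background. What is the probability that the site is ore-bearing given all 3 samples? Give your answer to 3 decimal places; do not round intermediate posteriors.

0.493

After 'anomalous': P(ore) = 0.9·0.6000 / (0.9·0.6000 + 0.5·0.4000) ≈ 0.7297
After 'anomalous': P(ore) = 0.9·0.7297 / (0.9·0.7297 + 0.5·0.2703) ≈ 0.8294
After 'background': P(ore) = 0.1·0.8294 / (0.1·0.8294 + 0.5·0.1706) ≈ 0.4929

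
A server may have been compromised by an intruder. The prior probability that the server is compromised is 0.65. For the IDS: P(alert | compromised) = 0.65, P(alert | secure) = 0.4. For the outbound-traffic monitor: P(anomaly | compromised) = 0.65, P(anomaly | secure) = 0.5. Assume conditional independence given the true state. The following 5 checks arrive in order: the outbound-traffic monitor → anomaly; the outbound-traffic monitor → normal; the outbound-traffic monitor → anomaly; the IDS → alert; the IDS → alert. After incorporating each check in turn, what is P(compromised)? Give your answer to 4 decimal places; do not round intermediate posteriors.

After the outbound-traffic monitor='anomaly': P(compromised) = 0.65·0.6500 / (0.65·0.6500 + 0.5·0.3500) ≈ 0.7071
After the outbound-traffic monitor='normal': P(compromised) = 0.35·0.7071 / (0.35·0.7071 + 0.5·0.2929) ≈ 0.6283
After the outbound-traffic monitor='anomaly': P(compromised) = 0.65·0.6283 / (0.65·0.6283 + 0.5·0.3717) ≈ 0.6872
After the IDS='alert': P(compromised) = 0.65·0.6872 / (0.65·0.6872 + 0.4·0.3128) ≈ 0.7812
After the IDS='alert': P(compromised) = 0.65·0.7812 / (0.65·0.7812 + 0.4·0.2188) ≈ 0.8530

0.8530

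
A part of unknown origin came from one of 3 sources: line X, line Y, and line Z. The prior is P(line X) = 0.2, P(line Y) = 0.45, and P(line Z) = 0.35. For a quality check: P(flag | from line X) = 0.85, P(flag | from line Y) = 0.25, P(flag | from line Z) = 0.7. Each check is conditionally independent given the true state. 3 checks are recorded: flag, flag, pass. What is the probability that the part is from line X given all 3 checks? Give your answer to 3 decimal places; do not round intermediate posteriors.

0.230

After 'flag': normaliser = 0.85·0.2000 + 0.25·0.4500 + 0.7·0.3500; P(line X) ≈ 0.3223, P(line Y) ≈ 0.2133, P(line Z) ≈ 0.4645
After 'flag': normaliser = 0.85·0.3223 + 0.25·0.2133 + 0.7·0.4645; P(line X) ≈ 0.4199, P(line Y) ≈ 0.0817, P(line Z) ≈ 0.4984
After 'pass': normaliser = 0.15·0.4199 + 0.75·0.0817 + 0.3·0.4984; P(line X) ≈ 0.2300, P(line Y) ≈ 0.2239, P(line Z) ≈ 0.5461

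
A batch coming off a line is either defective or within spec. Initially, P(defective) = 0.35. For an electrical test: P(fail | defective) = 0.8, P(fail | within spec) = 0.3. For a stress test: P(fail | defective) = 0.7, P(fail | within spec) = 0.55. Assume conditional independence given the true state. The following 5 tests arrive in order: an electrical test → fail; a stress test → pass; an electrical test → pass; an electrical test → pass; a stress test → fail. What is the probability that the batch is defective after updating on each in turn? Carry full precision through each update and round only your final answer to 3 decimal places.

0.090

Each posterior becomes the prior for the next update.
After an electrical test='fail': P(defective) = 0.8·0.3500 / (0.8·0.3500 + 0.3·0.6500) ≈ 0.5895
After a stress test='pass': P(defective) = 0.3·0.5895 / (0.3·0.5895 + 0.45·0.4105) ≈ 0.4891
After an electrical test='pass': P(defective) = 0.2·0.4891 / (0.2·0.4891 + 0.7·0.5109) ≈ 0.2148
After an electrical test='pass': P(defective) = 0.2·0.2148 / (0.2·0.2148 + 0.7·0.7852) ≈ 0.0725
After a stress test='fail': P(defective) = 0.7·0.0725 / (0.7·0.0725 + 0.55·0.9275) ≈ 0.0905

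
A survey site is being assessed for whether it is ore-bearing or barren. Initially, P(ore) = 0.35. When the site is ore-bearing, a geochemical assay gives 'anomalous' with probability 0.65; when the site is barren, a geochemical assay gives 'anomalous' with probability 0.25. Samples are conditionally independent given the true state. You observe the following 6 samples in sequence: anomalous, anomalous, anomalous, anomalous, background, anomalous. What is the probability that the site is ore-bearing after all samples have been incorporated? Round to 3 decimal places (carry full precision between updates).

Each posterior becomes the prior for the next update.
After 'anomalous': P(ore) = 0.65·0.3500 / (0.65·0.3500 + 0.25·0.6500) ≈ 0.5833
After 'anomalous': P(ore) = 0.65·0.5833 / (0.65·0.5833 + 0.25·0.4167) ≈ 0.7845
After 'anomalous': P(ore) = 0.65·0.7845 / (0.65·0.7845 + 0.25·0.2155) ≈ 0.9044
After 'anomalous': P(ore) = 0.65·0.9044 / (0.65·0.9044 + 0.25·0.0956) ≈ 0.9609
After 'background': P(ore) = 0.35·0.9609 / (0.35·0.9609 + 0.75·0.0391) ≈ 0.9199
After 'anomalous': P(ore) = 0.65·0.9199 / (0.65·0.9199 + 0.25·0.0801) ≈ 0.9676

0.968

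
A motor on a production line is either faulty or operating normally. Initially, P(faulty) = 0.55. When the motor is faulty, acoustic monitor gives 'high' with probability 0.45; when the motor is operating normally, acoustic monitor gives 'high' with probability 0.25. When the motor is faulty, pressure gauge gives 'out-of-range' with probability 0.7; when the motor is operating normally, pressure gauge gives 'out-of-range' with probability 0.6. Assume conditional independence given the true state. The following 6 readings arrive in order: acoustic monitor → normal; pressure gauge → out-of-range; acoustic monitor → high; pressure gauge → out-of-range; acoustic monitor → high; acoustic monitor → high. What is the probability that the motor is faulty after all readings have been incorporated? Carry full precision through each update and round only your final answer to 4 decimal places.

After acoustic monitor='normal': P(faulty) = 0.55·0.5500 / (0.55·0.5500 + 0.75·0.4500) ≈ 0.4727
After pressure gauge='out-of-range': P(faulty) = 0.7·0.4727 / (0.7·0.4727 + 0.6·0.5273) ≈ 0.5112
After acoustic monitor='high': P(faulty) = 0.45·0.5112 / (0.45·0.5112 + 0.25·0.4888) ≈ 0.6530
After pressure gauge='out-of-range': P(faulty) = 0.7·0.6530 / (0.7·0.6530 + 0.6·0.3470) ≈ 0.6871
After acoustic monitor='high': P(faulty) = 0.45·0.6871 / (0.45·0.6871 + 0.25·0.3129) ≈ 0.7981
After acoustic monitor='high': P(faulty) = 0.45·0.7981 / (0.45·0.7981 + 0.25·0.2019) ≈ 0.8768

0.8768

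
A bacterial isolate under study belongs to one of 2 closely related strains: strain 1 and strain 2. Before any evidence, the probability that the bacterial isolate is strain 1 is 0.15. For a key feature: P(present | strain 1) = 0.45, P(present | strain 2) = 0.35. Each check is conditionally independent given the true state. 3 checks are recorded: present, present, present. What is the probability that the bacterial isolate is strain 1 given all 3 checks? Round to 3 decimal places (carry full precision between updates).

0.273

After 'present': P(strain 1) = 0.45·0.1500 / (0.45·0.1500 + 0.35·0.8500) ≈ 0.1849
After 'present': P(strain 1) = 0.45·0.1849 / (0.45·0.1849 + 0.35·0.8151) ≈ 0.2258
After 'present': P(strain 1) = 0.45·0.2258 / (0.45·0.2258 + 0.35·0.7742) ≈ 0.2728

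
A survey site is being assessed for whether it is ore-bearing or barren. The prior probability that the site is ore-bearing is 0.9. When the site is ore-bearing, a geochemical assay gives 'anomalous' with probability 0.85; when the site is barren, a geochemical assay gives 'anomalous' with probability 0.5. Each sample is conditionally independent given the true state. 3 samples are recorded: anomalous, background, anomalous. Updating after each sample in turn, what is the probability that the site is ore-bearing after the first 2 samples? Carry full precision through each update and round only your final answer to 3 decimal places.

0.821

After 'anomalous': P(ore) = 0.85·0.9000 / (0.85·0.9000 + 0.5·0.1000) ≈ 0.9387
After 'background': P(ore) = 0.15·0.9387 / (0.15·0.9387 + 0.5·0.0613) ≈ 0.8211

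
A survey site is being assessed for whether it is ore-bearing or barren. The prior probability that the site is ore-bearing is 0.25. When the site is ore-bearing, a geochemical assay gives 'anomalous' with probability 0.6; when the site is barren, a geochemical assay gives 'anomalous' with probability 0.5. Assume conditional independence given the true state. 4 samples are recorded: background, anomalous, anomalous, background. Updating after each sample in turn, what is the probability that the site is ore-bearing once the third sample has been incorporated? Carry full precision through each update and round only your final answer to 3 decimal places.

Apply Bayes' rule sequentially, carrying P(ore) forward.
After 'background': P(ore) = 0.4·0.2500 / (0.4·0.2500 + 0.5·0.7500) ≈ 0.2105
After 'anomalous': P(ore) = 0.6·0.2105 / (0.6·0.2105 + 0.5·0.7895) ≈ 0.2424
After 'anomalous': P(ore) = 0.6·0.2424 / (0.6·0.2424 + 0.5·0.7576) ≈ 0.2775

0.277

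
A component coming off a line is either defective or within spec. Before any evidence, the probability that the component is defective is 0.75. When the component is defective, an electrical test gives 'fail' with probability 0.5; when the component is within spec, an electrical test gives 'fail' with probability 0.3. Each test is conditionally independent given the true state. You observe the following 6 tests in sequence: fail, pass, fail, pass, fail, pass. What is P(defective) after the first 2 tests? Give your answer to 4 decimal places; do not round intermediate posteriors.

0.7813

Each posterior becomes the prior for the next update.
After 'fail': P(defective) = 0.5·0.7500 / (0.5·0.7500 + 0.3·0.2500) ≈ 0.8333
After 'pass': P(defective) = 0.5·0.8333 / (0.5·0.8333 + 0.7·0.1667) ≈ 0.7812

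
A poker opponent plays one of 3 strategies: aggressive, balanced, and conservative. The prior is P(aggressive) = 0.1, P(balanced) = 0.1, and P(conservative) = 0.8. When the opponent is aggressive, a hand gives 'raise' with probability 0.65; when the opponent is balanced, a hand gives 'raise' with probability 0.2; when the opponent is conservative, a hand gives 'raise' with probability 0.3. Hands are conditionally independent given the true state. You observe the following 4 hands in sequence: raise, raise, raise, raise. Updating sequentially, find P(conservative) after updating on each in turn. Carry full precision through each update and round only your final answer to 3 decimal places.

0.265

Apply Bayes' rule sequentially, carrying P(conservative) forward.
After 'raise': normaliser = 0.65·0.1000 + 0.2·0.1000 + 0.3·0.8000; P(aggressive) ≈ 0.2000, P(balanced) ≈ 0.0615, P(conservative) ≈ 0.7385
After 'raise': normaliser = 0.65·0.2000 + 0.2·0.0615 + 0.3·0.7385; P(aggressive) ≈ 0.3573, P(balanced) ≈ 0.0338, P(conservative) ≈ 0.6089
After 'raise': normaliser = 0.65·0.3573 + 0.2·0.0338 + 0.3·0.6089; P(aggressive) ≈ 0.5508, P(balanced) ≈ 0.0160, P(conservative) ≈ 0.4332
After 'raise': normaliser = 0.65·0.5508 + 0.2·0.0160 + 0.3·0.4332; P(aggressive) ≈ 0.7289, P(balanced) ≈ 0.0065, P(conservative) ≈ 0.2646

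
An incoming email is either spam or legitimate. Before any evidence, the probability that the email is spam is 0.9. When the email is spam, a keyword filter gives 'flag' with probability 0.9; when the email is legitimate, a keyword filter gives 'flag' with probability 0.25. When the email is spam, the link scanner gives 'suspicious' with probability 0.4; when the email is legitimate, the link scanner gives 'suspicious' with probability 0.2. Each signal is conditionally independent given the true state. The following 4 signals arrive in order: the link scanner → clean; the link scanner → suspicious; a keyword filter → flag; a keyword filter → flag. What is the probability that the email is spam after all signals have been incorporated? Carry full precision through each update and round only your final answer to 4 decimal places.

Apply Bayes' rule sequentially, carrying P(spam) forward.
After the link scanner='clean': P(spam) = 0.6·0.9000 / (0.6·0.9000 + 0.8·0.1000) ≈ 0.8710
After the link scanner='suspicious': P(spam) = 0.4·0.8710 / (0.4·0.8710 + 0.2·0.1290) ≈ 0.9310
After a keyword filter='flag': P(spam) = 0.9·0.9310 / (0.9·0.9310 + 0.25·0.0690) ≈ 0.9798
After a keyword filter='flag': P(spam) = 0.9·0.9798 / (0.9·0.9798 + 0.25·0.0202) ≈ 0.9943

0.9943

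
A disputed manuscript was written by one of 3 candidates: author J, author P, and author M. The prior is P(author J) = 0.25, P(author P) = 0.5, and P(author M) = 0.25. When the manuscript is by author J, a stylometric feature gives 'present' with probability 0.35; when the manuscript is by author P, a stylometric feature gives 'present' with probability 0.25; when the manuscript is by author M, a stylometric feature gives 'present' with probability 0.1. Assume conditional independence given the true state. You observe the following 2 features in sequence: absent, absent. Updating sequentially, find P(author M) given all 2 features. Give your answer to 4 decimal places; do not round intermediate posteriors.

Apply Bayes' rule sequentially, carrying P(author M) forward.
After 'absent': normaliser = 0.65·0.2500 + 0.75·0.5000 + 0.9·0.2500; P(author J) ≈ 0.2131, P(author P) ≈ 0.4918, P(author M) ≈ 0.2951
After 'absent': normaliser = 0.65·0.2131 + 0.75·0.4918 + 0.9·0.2951; P(author J) ≈ 0.1792, P(author P) ≈ 0.4772, P(author M) ≈ 0.3436

0.3436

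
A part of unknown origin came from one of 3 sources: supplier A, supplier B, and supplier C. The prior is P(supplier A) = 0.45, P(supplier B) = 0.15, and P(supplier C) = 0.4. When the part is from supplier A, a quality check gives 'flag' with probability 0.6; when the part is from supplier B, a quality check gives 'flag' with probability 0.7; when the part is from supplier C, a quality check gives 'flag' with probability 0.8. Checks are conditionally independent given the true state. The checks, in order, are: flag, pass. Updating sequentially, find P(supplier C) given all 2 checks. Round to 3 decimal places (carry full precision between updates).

0.314

After 'flag': normaliser = 0.6·0.4500 + 0.7·0.1500 + 0.8·0.4000; P(supplier A) ≈ 0.3885, P(supplier B) ≈ 0.1511, P(supplier C) ≈ 0.4604
After 'pass': normaliser = 0.4·0.3885 + 0.3·0.1511 + 0.2·0.4604; P(supplier A) ≈ 0.5307, P(supplier B) ≈ 0.1548, P(supplier C) ≈ 0.3145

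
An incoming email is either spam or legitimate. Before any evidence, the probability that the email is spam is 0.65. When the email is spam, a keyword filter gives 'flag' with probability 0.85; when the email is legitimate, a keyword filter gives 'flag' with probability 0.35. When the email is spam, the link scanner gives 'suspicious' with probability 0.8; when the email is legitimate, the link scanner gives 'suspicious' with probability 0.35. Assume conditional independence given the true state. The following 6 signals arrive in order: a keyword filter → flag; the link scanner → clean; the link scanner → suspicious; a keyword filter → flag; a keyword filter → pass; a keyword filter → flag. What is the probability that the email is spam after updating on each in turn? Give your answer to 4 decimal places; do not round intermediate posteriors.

0.8119

Each posterior becomes the prior for the next update.
After a keyword filter='flag': P(spam) = 0.85·0.6500 / (0.85·0.6500 + 0.35·0.3500) ≈ 0.8185
After the link scanner='clean': P(spam) = 0.2·0.8185 / (0.2·0.8185 + 0.65·0.1815) ≈ 0.5812
After the link scanner='suspicious': P(spam) = 0.8·0.5812 / (0.8·0.5812 + 0.35·0.4188) ≈ 0.7603
After a keyword filter='flag': P(spam) = 0.85·0.7603 / (0.85·0.7603 + 0.35·0.2397) ≈ 0.8851
After a keyword filter='pass': P(spam) = 0.15·0.8851 / (0.15·0.8851 + 0.65·0.1149) ≈ 0.6400
After a keyword filter='flag': P(spam) = 0.85·0.6400 / (0.85·0.6400 + 0.35·0.3600) ≈ 0.8119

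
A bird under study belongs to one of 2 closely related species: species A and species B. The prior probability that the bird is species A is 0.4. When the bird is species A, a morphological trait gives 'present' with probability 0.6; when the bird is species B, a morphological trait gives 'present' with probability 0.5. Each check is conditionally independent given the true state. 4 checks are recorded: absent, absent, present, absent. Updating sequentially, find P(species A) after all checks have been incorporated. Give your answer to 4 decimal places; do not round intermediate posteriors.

0.2906

After 'absent': P(species A) = 0.4·0.4000 / (0.4·0.4000 + 0.5·0.6000) ≈ 0.3478
After 'absent': P(species A) = 0.4·0.3478 / (0.4·0.3478 + 0.5·0.6522) ≈ 0.2991
After 'present': P(species A) = 0.6·0.2991 / (0.6·0.2991 + 0.5·0.7009) ≈ 0.3386
After 'absent': P(species A) = 0.4·0.3386 / (0.4·0.3386 + 0.5·0.6614) ≈ 0.2906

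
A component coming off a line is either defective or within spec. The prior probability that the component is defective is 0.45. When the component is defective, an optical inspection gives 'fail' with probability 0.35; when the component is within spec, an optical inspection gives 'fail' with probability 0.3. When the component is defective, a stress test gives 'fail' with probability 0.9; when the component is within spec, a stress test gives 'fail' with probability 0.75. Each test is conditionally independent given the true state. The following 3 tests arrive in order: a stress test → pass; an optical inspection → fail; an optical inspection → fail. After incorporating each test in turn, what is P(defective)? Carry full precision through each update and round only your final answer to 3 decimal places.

0.308

After a stress test='pass': P(defective) = 0.1·0.4500 / (0.1·0.4500 + 0.25·0.5500) ≈ 0.2466
After an optical inspection='fail': P(defective) = 0.35·0.2466 / (0.35·0.2466 + 0.3·0.7534) ≈ 0.2763
After an optical inspection='fail': P(defective) = 0.35·0.2763 / (0.35·0.2763 + 0.3·0.7237) ≈ 0.3082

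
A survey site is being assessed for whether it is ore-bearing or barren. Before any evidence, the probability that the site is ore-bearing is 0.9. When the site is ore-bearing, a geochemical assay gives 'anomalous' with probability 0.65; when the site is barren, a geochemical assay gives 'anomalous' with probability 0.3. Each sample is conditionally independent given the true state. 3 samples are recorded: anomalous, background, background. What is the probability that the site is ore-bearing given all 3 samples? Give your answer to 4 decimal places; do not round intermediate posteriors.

0.8298

Apply Bayes' rule sequentially, carrying P(ore) forward.
After 'anomalous': P(ore) = 0.65·0.9000 / (0.65·0.9000 + 0.3·0.1000) ≈ 0.9512
After 'background': P(ore) = 0.35·0.9512 / (0.35·0.9512 + 0.7·0.0488) ≈ 0.9070
After 'background': P(ore) = 0.35·0.9070 / (0.35·0.9070 + 0.7·0.0930) ≈ 0.8298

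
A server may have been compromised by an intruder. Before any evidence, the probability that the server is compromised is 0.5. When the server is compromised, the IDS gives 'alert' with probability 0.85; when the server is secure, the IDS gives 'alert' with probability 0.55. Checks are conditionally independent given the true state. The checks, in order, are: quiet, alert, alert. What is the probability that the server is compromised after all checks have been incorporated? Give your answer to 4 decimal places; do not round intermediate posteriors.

Each posterior becomes the prior for the next update.
After 'quiet': P(compromised) = 0.15·0.5000 / (0.15·0.5000 + 0.45·0.5000) ≈ 0.2500
After 'alert': P(compromised) = 0.85·0.2500 / (0.85·0.2500 + 0.55·0.7500) ≈ 0.3400
After 'alert': P(compromised) = 0.85·0.3400 / (0.85·0.3400 + 0.55·0.6600) ≈ 0.4433

0.4433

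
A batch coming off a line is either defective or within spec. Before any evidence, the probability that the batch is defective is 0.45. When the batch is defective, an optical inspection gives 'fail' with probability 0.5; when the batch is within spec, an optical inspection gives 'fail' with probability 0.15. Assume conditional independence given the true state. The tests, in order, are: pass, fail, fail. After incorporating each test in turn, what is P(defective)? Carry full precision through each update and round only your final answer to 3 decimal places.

After 'pass': P(defective) = 0.5·0.4500 / (0.5·0.4500 + 0.85·0.5500) ≈ 0.3249
After 'fail': P(defective) = 0.5·0.3249 / (0.5·0.3249 + 0.15·0.6751) ≈ 0.6160
After 'fail': P(defective) = 0.5·0.6160 / (0.5·0.6160 + 0.15·0.3840) ≈ 0.8425

0.842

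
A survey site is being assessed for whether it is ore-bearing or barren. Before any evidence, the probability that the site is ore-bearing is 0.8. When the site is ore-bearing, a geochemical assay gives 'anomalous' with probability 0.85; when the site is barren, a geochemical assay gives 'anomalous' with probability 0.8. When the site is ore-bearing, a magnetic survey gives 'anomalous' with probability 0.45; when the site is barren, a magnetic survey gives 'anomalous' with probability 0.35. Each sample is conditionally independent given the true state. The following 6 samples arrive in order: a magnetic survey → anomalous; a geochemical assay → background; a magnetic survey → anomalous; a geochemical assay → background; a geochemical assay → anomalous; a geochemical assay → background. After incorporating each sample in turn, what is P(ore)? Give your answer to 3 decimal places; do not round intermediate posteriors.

0.748

Apply Bayes' rule sequentially, carrying P(ore) forward.
After a magnetic survey='anomalous': P(ore) = 0.45·0.8000 / (0.45·0.8000 + 0.35·0.2000) ≈ 0.8372
After a geochemical assay='background': P(ore) = 0.15·0.8372 / (0.15·0.8372 + 0.2·0.1628) ≈ 0.7941
After a magnetic survey='anomalous': P(ore) = 0.45·0.7941 / (0.45·0.7941 + 0.35·0.2059) ≈ 0.8322
After a geochemical assay='background': P(ore) = 0.15·0.8322 / (0.15·0.8322 + 0.2·0.1678) ≈ 0.7881
After a geochemical assay='anomalous': P(ore) = 0.85·0.7881 / (0.85·0.7881 + 0.8·0.2119) ≈ 0.7981
After a geochemical assay='background': P(ore) = 0.15·0.7981 / (0.15·0.7981 + 0.2·0.2019) ≈ 0.7477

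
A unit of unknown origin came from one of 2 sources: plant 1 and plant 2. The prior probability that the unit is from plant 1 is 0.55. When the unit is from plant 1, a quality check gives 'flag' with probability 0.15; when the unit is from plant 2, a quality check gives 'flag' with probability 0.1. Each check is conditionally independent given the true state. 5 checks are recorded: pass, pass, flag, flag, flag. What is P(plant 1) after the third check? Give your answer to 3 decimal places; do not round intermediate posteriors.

0.621

After 'pass': P(plant 1) = 0.85·0.5500 / (0.85·0.5500 + 0.9·0.4500) ≈ 0.5358
After 'pass': P(plant 1) = 0.85·0.5358 / (0.85·0.5358 + 0.9·0.4642) ≈ 0.5216
After 'flag': P(plant 1) = 0.15·0.5216 / (0.15·0.5216 + 0.1·0.4784) ≈ 0.6205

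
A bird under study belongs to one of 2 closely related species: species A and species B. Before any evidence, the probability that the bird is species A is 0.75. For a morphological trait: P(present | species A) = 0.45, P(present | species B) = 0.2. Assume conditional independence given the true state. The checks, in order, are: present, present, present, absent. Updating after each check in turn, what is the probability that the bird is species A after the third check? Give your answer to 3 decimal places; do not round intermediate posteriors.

After 'present': P(species A) = 0.45·0.7500 / (0.45·0.7500 + 0.2·0.2500) ≈ 0.8710
After 'present': P(species A) = 0.45·0.8710 / (0.45·0.8710 + 0.2·0.1290) ≈ 0.9382
After 'present': P(species A) = 0.45·0.9382 / (0.45·0.9382 + 0.2·0.0618) ≈ 0.9716

0.972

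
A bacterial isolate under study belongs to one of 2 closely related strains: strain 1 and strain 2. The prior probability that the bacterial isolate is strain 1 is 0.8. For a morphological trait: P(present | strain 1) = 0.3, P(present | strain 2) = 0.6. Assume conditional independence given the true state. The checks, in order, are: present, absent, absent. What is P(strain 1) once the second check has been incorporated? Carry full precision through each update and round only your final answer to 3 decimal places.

0.778

Apply Bayes' rule sequentially, carrying P(strain 1) forward.
After 'present': P(strain 1) = 0.3·0.8000 / (0.3·0.8000 + 0.6·0.2000) ≈ 0.6667
After 'absent': P(strain 1) = 0.7·0.6667 / (0.7·0.6667 + 0.4·0.3333) ≈ 0.7778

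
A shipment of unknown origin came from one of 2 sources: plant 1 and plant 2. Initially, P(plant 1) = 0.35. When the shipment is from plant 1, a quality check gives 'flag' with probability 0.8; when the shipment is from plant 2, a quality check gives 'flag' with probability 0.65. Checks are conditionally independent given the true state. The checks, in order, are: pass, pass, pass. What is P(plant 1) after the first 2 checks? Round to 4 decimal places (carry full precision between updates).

0.1495

Each posterior becomes the prior for the next update.
After 'pass': P(plant 1) = 0.2·0.3500 / (0.2·0.3500 + 0.35·0.6500) ≈ 0.2353
After 'pass': P(plant 1) = 0.2·0.2353 / (0.2·0.2353 + 0.35·0.7647) ≈ 0.1495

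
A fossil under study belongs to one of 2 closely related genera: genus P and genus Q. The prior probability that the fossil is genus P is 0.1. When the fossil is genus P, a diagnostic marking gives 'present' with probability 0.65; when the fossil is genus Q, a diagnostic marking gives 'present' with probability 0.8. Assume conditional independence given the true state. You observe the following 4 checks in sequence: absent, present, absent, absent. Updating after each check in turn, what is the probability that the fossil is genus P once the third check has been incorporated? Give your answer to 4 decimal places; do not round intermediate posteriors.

0.2166

After 'absent': P(genus P) = 0.35·0.1000 / (0.35·0.1000 + 0.2·0.9000) ≈ 0.1628
After 'present': P(genus P) = 0.65·0.1628 / (0.65·0.1628 + 0.8·0.8372) ≈ 0.1364
After 'absent': P(genus P) = 0.35·0.1364 / (0.35·0.1364 + 0.2·0.8636) ≈ 0.2166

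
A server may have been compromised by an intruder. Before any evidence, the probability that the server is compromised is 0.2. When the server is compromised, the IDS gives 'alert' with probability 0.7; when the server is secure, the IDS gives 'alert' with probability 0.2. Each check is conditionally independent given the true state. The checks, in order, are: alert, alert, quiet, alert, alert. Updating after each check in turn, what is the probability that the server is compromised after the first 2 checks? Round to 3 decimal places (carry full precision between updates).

After 'alert': P(compromised) = 0.7·0.2000 / (0.7·0.2000 + 0.2·0.8000) ≈ 0.4667
After 'alert': P(compromised) = 0.7·0.4667 / (0.7·0.4667 + 0.2·0.5333) ≈ 0.7538

0.754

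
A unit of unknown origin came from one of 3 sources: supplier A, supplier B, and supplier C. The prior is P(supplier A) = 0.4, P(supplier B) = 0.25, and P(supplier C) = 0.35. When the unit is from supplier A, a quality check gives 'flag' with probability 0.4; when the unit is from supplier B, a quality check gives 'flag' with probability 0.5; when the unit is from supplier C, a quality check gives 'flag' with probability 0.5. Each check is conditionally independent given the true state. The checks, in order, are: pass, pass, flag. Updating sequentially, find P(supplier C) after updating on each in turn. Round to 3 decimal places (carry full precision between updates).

After 'pass': normaliser = 0.6·0.4000 + 0.5·0.2500 + 0.5·0.3500; P(supplier A) ≈ 0.4444, P(supplier B) ≈ 0.2315, P(supplier C) ≈ 0.3241
After 'pass': normaliser = 0.6·0.4444 + 0.5·0.2315 + 0.5·0.3241; P(supplier A) ≈ 0.4898, P(supplier B) ≈ 0.2126, P(supplier C) ≈ 0.2976
After 'flag': normaliser = 0.4·0.4898 + 0.5·0.2126 + 0.5·0.2976; P(supplier A) ≈ 0.4344, P(supplier B) ≈ 0.2357, P(supplier C) ≈ 0.3299

0.330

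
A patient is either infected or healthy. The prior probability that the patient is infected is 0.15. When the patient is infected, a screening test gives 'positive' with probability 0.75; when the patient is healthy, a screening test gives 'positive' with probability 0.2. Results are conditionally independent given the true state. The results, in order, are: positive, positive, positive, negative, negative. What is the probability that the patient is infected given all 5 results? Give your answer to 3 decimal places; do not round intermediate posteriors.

0.476

After 'positive': P(infected) = 0.75·0.1500 / (0.75·0.1500 + 0.2·0.8500) ≈ 0.3982
After 'positive': P(infected) = 0.75·0.3982 / (0.75·0.3982 + 0.2·0.6018) ≈ 0.7128
After 'positive': P(infected) = 0.75·0.7128 / (0.75·0.7128 + 0.2·0.2872) ≈ 0.9030
After 'negative': P(infected) = 0.25·0.9030 / (0.25·0.9030 + 0.8·0.0970) ≈ 0.7441
After 'negative': P(infected) = 0.25·0.7441 / (0.25·0.7441 + 0.8·0.2559) ≈ 0.4761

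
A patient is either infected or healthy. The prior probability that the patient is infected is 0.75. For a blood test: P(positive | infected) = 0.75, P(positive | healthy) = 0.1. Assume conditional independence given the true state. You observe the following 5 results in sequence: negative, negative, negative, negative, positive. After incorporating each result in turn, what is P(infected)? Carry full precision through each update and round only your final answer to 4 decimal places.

0.1181

After 'negative': P(infected) = 0.25·0.7500 / (0.25·0.7500 + 0.9·0.2500) ≈ 0.4545
After 'negative': P(infected) = 0.25·0.4545 / (0.25·0.4545 + 0.9·0.5455) ≈ 0.1880
After 'negative': P(infected) = 0.25·0.1880 / (0.25·0.1880 + 0.9·0.8120) ≈ 0.0604
After 'negative': P(infected) = 0.25·0.0604 / (0.25·0.0604 + 0.9·0.9396) ≈ 0.0175
After 'positive': P(infected) = 0.75·0.0175 / (0.75·0.0175 + 0.1·0.9825) ≈ 0.1181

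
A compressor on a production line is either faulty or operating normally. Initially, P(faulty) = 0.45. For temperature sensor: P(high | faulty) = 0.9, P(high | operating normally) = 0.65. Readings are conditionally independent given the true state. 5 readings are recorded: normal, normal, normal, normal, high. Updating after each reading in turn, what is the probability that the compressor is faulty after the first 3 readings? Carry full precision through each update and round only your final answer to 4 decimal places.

0.0187

After 'normal': P(faulty) = 0.1·0.4500 / (0.1·0.4500 + 0.35·0.5500) ≈ 0.1895
After 'normal': P(faulty) = 0.1·0.1895 / (0.1·0.1895 + 0.35·0.8105) ≈ 0.0626
After 'normal': P(faulty) = 0.1·0.0626 / (0.1·0.0626 + 0.35·0.9374) ≈ 0.0187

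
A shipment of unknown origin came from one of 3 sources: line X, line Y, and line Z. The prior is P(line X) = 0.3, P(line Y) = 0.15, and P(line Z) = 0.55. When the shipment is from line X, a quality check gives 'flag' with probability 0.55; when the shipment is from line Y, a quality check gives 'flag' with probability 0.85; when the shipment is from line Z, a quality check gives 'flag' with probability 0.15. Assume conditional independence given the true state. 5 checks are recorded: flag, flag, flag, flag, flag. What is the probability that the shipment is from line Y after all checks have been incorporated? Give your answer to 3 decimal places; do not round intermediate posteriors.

0.815

Apply Bayes' rule sequentially, carrying P(line Y) forward.
After 'flag': normaliser = 0.55·0.3000 + 0.85·0.1500 + 0.15·0.5500; P(line X) ≈ 0.4400, P(line Y) ≈ 0.3400, P(line Z) ≈ 0.2200
After 'flag': normaliser = 0.55·0.4400 + 0.85·0.3400 + 0.15·0.2200; P(line X) ≈ 0.4291, P(line Y) ≈ 0.5124, P(line Z) ≈ 0.0585
After 'flag': normaliser = 0.55·0.4291 + 0.85·0.5124 + 0.15·0.0585; P(line X) ≈ 0.3469, P(line Y) ≈ 0.6402, P(line Z) ≈ 0.0129
After 'flag': normaliser = 0.55·0.3469 + 0.85·0.6402 + 0.15·0.0129; P(line X) ≈ 0.2589, P(line Y) ≈ 0.7385, P(line Z) ≈ 0.0026
After 'flag': normaliser = 0.55·0.2589 + 0.85·0.7385 + 0.15·0.0026; P(line X) ≈ 0.1848, P(line Y) ≈ 0.8147, P(line Z) ≈ 0.0005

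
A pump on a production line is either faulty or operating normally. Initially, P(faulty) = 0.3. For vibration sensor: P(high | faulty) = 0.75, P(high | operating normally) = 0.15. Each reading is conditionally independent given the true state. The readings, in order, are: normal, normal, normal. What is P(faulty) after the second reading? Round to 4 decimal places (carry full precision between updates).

After 'normal': P(faulty) = 0.25·0.3000 / (0.25·0.3000 + 0.85·0.7000) ≈ 0.1119
After 'normal': P(faulty) = 0.25·0.1119 / (0.25·0.1119 + 0.85·0.8881) ≈ 0.0357

0.0357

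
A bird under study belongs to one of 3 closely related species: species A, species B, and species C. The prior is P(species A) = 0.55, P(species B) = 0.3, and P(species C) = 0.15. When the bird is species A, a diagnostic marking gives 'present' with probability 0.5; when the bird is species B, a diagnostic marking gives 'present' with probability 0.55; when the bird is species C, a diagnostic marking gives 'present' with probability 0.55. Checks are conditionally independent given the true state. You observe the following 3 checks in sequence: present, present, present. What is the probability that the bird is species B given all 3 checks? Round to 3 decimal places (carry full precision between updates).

0.348

After 'present': normaliser = 0.5·0.5500 + 0.55·0.3000 + 0.55·0.1500; P(species A) ≈ 0.5263, P(species B) ≈ 0.3158, P(species C) ≈ 0.1579
After 'present': normaliser = 0.5·0.5263 + 0.55·0.3158 + 0.55·0.1579; P(species A) ≈ 0.5025, P(species B) ≈ 0.3317, P(species C) ≈ 0.1658
After 'present': normaliser = 0.5·0.5025 + 0.55·0.3317 + 0.55·0.1658; P(species A) ≈ 0.4787, P(species B) ≈ 0.3475, P(species C) ≈ 0.1738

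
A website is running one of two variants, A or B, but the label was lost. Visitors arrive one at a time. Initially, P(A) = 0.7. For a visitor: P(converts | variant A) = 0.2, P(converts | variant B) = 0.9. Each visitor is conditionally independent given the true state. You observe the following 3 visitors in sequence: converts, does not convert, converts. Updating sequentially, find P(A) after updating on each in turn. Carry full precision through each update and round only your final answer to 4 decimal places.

After 'converts': P(A) = 0.2·0.7000 / (0.2·0.7000 + 0.9·0.3000) ≈ 0.3415
After 'does not convert': P(A) = 0.8·0.3415 / (0.8·0.3415 + 0.1·0.6585) ≈ 0.8058
After 'converts': P(A) = 0.2·0.8058 / (0.2·0.8058 + 0.9·0.1942) ≈ 0.4797

0.4797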